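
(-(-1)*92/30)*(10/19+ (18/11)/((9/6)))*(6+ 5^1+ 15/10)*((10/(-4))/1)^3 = -2429375/2508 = -968.65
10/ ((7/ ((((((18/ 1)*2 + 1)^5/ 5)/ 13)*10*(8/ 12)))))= 2773758280/ 273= 10160286.74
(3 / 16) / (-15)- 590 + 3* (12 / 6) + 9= -46001 / 80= -575.01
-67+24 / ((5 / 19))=121 / 5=24.20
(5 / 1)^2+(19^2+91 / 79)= 387.15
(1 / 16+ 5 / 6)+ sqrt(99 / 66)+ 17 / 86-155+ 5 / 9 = -949549 / 6192+ sqrt(6) / 2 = -152.13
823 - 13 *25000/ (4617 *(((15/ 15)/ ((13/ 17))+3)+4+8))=200332673/ 244701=818.68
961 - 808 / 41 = 38593 / 41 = 941.29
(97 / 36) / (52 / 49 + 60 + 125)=4753 / 328212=0.01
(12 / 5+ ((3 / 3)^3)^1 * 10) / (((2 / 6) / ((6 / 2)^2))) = 1674 / 5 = 334.80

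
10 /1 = 10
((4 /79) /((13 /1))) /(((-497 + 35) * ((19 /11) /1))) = -2 /409773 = -0.00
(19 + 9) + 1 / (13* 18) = 6553 / 234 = 28.00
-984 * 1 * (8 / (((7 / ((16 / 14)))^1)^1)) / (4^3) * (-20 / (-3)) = -6560 / 49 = -133.88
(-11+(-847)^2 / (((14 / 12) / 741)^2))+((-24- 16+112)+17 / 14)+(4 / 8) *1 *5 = 289407417220.71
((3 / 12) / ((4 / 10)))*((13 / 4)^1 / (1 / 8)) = 16.25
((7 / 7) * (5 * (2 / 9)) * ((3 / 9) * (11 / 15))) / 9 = 22 / 729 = 0.03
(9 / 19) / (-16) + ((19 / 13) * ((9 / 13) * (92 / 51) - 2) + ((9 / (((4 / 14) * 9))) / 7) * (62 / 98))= -34711401 / 42796208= -0.81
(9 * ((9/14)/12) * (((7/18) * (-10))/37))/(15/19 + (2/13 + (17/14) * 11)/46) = -596505/12750274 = -0.05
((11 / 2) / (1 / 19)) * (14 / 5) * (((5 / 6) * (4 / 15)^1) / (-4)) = -1463 / 90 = -16.26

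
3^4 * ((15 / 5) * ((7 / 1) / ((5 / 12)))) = 20412 / 5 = 4082.40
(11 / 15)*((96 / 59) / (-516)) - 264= -10046608 / 38055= -264.00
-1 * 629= -629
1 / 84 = 0.01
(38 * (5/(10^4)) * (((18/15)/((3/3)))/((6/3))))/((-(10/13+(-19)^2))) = -0.00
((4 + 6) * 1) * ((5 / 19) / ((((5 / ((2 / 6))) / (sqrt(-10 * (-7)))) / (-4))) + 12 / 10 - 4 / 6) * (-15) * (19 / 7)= -1520 / 7 + 200 * sqrt(70) / 7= 21.90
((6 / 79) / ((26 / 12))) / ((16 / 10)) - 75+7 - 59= -260813 / 2054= -126.98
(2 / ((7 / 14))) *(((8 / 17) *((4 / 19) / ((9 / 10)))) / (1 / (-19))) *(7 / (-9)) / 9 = 8960 / 12393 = 0.72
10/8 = 5/4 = 1.25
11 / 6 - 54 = -313 / 6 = -52.17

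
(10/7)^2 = 100/49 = 2.04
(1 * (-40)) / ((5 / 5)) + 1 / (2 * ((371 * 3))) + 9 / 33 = -972751 / 24486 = -39.73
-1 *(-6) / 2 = 3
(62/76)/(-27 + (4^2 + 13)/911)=-0.03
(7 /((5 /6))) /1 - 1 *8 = 2 /5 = 0.40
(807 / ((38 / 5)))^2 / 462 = 5427075 / 222376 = 24.40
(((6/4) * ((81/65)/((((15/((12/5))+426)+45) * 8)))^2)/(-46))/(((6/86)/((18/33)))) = -846369/31163704543400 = -0.00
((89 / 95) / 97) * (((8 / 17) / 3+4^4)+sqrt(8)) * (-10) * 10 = -23253920 / 93993 - 3560 * sqrt(2) / 1843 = -250.13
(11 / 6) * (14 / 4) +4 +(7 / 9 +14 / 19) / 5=36661 / 3420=10.72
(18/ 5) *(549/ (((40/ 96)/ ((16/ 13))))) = 1897344/ 325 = 5837.98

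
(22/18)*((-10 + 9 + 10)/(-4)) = -11/4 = -2.75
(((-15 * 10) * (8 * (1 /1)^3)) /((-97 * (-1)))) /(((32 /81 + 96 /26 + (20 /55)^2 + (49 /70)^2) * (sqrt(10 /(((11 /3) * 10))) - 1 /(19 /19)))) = 1911195000 * sqrt(33) /5820624389 + 21023145000 /5820624389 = 5.50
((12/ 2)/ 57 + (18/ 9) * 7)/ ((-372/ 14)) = -938/ 1767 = -0.53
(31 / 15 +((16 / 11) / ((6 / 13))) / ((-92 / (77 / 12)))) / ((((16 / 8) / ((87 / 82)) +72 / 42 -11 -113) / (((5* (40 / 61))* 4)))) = -0.20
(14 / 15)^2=196 / 225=0.87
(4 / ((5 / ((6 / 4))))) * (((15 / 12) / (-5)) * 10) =-3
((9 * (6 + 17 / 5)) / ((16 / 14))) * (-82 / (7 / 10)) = -17343 / 2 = -8671.50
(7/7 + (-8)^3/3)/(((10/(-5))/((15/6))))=212.08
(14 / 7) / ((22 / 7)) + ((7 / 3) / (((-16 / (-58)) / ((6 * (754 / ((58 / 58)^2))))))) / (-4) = -841785 / 88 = -9565.74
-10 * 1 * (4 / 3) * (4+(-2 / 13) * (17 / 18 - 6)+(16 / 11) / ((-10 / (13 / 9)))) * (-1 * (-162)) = -108528 / 11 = -9866.18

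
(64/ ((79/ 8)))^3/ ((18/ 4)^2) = 536870912/ 39936159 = 13.44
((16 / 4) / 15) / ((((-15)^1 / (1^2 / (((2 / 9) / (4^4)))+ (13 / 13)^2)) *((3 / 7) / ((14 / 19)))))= -451976 / 12825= -35.24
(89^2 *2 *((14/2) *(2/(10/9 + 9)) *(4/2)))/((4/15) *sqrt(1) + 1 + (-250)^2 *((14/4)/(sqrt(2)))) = 0.28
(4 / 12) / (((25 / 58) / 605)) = 7018 / 15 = 467.87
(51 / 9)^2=289 / 9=32.11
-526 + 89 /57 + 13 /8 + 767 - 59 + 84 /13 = 1136089 /5928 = 191.65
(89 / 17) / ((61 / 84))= 7476 / 1037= 7.21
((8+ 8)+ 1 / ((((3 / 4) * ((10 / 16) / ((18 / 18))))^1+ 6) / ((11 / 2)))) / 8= 436 / 207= 2.11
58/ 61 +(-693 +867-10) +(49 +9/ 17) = 222416/ 1037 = 214.48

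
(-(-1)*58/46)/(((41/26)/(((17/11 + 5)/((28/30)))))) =407160/72611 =5.61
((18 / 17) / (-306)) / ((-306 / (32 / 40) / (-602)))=-1204 / 221085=-0.01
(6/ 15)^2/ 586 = 2/ 7325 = 0.00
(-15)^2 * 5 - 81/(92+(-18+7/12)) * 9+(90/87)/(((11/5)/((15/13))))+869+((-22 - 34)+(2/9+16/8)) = 64502970176/33404085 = 1930.99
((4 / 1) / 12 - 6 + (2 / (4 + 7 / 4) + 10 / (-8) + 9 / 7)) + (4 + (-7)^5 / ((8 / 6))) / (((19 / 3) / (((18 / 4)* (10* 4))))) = -13146826033 / 36708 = -358146.07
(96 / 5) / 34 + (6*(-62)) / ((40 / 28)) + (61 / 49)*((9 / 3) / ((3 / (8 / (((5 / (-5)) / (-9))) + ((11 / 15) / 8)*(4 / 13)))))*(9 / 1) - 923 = -5814019 / 15470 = -375.83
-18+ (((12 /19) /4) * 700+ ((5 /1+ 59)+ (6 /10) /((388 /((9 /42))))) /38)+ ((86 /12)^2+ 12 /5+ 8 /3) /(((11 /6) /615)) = 215967710379 /11352880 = 19023.17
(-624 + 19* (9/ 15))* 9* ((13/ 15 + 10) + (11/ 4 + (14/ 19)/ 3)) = -145213767/ 1900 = -76428.30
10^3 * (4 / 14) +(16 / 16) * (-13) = 1909 / 7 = 272.71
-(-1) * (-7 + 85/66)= -377/66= -5.71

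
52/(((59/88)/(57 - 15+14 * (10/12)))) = 736736/177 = 4162.35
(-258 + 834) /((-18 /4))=-128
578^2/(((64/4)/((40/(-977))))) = -835210/977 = -854.87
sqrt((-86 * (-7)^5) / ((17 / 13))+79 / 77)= sqrt(1893925007205) / 1309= 1051.34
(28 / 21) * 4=16 / 3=5.33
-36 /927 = -4 /103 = -0.04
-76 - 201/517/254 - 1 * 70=-19172629/131318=-146.00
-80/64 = -5/4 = -1.25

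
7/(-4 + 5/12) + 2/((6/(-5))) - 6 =-1241/129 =-9.62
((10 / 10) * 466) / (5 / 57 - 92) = -26562 / 5239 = -5.07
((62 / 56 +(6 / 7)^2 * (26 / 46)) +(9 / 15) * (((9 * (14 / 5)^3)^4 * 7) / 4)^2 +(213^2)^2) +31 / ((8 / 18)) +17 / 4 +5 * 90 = 4265404037419683072.50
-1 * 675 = -675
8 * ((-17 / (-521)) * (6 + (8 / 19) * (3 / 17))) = 15696 / 9899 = 1.59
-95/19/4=-5/4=-1.25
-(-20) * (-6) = -120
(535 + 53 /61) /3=10896 /61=178.62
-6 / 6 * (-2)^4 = -16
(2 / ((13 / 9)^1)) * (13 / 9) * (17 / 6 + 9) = 23.67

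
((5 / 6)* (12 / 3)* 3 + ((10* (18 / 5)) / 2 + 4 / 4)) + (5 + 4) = 38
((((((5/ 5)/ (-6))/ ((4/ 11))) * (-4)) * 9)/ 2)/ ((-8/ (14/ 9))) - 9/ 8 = -131/ 48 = -2.73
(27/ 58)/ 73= 0.01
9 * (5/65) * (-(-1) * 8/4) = 18/13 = 1.38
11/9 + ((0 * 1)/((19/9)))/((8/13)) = 11/9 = 1.22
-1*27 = -27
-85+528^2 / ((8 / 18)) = 627179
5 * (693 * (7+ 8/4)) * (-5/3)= -51975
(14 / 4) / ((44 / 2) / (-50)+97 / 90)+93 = 4038 / 41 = 98.49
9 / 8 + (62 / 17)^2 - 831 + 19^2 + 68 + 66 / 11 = -381.57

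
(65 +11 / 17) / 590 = 558 / 5015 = 0.11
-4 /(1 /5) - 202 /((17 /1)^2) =-5982 /289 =-20.70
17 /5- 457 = -2268 /5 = -453.60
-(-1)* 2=2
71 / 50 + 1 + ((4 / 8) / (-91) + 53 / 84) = 83141 / 27300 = 3.05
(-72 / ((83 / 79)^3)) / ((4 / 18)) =-159744636 / 571787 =-279.38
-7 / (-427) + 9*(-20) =-179.98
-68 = -68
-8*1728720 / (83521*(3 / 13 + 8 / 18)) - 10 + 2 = -1670867192 / 6598159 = -253.23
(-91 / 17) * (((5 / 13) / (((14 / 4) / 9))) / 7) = -90 / 119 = -0.76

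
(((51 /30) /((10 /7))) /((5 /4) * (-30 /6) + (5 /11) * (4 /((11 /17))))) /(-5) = 0.07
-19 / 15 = -1.27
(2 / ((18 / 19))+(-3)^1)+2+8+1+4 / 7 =673 / 63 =10.68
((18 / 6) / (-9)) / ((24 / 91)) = -91 / 72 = -1.26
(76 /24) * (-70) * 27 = -5985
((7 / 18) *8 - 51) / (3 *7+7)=-431 / 252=-1.71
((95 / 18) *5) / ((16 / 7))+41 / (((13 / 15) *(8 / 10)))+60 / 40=270241 / 3744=72.18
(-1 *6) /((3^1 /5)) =-10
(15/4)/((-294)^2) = 5/115248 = 0.00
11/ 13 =0.85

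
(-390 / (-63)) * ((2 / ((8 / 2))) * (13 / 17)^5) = 24134045 / 29816997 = 0.81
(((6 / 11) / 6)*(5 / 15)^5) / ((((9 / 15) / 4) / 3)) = 20 / 2673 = 0.01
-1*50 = -50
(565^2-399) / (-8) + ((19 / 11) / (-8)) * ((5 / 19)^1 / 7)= -24549607 / 616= -39853.26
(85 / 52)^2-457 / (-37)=1503053 / 100048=15.02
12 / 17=0.71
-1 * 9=-9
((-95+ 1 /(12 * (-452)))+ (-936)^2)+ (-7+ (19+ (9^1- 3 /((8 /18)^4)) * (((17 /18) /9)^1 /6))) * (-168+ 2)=1365607831153 /1562112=874206.09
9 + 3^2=18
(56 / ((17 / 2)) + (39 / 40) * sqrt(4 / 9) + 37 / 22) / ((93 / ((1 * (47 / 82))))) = 1567967 / 28521240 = 0.05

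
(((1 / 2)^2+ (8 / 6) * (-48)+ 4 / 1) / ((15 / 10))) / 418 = -239 / 2508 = -0.10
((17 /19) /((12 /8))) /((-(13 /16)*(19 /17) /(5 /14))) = -23120 /98553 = -0.23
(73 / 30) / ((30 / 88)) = 7.14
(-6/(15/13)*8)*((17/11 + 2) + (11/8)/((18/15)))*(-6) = 64402/55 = 1170.95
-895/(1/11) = -9845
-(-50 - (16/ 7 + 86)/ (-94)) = 16141/ 329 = 49.06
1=1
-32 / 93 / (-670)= 16 / 31155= 0.00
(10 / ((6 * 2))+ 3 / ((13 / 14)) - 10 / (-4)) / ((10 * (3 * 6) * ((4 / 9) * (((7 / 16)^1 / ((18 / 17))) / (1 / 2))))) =768 / 7735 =0.10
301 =301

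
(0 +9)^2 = 81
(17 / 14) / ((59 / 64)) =544 / 413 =1.32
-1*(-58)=58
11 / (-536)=-11 / 536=-0.02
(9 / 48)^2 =9 / 256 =0.04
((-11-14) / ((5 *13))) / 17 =-5 / 221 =-0.02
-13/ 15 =-0.87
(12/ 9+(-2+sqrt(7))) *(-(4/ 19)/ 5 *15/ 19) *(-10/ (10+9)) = -80/ 6859+120 *sqrt(7)/ 6859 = 0.03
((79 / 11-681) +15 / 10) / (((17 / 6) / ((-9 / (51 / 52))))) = 6922188 / 3179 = 2177.47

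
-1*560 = -560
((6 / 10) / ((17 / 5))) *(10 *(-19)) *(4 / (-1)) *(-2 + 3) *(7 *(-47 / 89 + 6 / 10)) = 67.51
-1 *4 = -4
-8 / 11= -0.73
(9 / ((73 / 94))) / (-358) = -0.03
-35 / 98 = -5 / 14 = -0.36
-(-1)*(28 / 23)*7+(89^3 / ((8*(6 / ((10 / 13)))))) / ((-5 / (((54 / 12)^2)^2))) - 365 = -35474288805 / 38272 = -926899.27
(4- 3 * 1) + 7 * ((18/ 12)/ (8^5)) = 65557/ 65536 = 1.00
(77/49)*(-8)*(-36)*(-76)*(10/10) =-240768/7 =-34395.43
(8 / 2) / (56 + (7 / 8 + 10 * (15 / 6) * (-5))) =-32 / 545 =-0.06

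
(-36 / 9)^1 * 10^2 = -400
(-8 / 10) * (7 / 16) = -7 / 20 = -0.35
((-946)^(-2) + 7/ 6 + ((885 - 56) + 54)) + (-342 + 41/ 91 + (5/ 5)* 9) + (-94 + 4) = 112778656967/ 244312068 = 461.62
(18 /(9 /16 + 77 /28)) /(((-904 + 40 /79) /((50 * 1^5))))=-23700 /78811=-0.30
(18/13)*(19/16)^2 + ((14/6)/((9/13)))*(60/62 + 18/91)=2730215/464256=5.88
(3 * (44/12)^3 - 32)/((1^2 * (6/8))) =4172/27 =154.52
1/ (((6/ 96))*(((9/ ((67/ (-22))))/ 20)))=-10720/ 99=-108.28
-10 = -10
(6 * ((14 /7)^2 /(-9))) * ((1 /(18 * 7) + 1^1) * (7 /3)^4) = -174244 /2187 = -79.67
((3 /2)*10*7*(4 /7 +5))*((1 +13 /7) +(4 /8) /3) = 1768.93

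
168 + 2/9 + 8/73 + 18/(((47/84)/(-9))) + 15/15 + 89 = -963428/30879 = -31.20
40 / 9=4.44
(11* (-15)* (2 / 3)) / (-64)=55 / 32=1.72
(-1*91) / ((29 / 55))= -5005 / 29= -172.59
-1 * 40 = -40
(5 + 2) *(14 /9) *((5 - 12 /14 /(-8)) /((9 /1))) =1001 /162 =6.18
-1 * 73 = -73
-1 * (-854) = 854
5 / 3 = 1.67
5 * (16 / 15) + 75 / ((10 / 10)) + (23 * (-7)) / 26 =5783 / 78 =74.14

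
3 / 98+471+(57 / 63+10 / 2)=140219 / 294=476.94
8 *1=8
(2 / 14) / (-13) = -1 / 91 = -0.01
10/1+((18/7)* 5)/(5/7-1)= -35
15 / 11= 1.36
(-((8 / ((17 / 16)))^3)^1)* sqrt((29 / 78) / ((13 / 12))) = -2097152* sqrt(58) / 63869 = -250.07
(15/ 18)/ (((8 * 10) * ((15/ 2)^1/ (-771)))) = -257/ 240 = -1.07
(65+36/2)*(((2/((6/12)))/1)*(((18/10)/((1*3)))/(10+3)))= 996/65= 15.32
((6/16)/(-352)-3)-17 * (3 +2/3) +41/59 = -32218387/498432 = -64.64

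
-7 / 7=-1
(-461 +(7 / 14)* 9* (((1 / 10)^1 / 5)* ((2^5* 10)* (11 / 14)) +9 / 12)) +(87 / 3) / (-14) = -122379 / 280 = -437.07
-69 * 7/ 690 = -7/ 10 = -0.70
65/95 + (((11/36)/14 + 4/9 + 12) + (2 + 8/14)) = 150553/9576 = 15.72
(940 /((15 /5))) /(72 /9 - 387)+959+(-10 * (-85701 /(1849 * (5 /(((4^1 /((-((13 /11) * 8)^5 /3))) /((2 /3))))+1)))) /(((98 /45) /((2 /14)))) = 428869158778159280074 /447591081795078291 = 958.17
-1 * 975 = -975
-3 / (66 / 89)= -89 / 22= -4.05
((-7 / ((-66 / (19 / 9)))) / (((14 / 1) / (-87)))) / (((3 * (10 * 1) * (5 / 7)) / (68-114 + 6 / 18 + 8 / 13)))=6776749 / 2316600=2.93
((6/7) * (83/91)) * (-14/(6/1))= -166/91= -1.82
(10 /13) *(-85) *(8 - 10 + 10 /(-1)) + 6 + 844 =21250 /13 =1634.62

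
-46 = -46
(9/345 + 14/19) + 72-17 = 121842/2185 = 55.76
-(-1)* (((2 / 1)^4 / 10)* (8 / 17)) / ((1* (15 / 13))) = 0.65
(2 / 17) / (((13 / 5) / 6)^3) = 54000 / 37349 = 1.45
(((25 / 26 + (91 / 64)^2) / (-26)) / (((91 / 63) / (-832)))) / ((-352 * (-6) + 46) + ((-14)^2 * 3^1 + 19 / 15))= 21445155 / 891433088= 0.02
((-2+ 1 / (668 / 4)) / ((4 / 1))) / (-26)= 333 / 17368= 0.02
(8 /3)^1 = 8 /3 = 2.67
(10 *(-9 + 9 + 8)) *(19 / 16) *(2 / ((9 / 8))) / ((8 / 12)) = 760 / 3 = 253.33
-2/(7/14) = -4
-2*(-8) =16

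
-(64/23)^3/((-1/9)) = 2359296/12167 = 193.91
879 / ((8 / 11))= 9669 / 8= 1208.62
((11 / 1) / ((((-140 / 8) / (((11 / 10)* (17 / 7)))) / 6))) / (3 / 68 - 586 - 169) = 76296 / 5717075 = 0.01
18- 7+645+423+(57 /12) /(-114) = 1078.96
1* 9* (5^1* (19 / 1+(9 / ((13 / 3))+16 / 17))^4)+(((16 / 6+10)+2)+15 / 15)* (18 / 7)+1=176604053499558049 / 16698102967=10576294.44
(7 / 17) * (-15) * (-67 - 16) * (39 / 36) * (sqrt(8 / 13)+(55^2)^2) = 2905 * sqrt(26) / 34+345573353125 / 68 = 5081961511.03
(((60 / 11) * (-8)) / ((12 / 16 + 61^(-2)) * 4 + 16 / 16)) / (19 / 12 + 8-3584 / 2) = 2679120 / 437854219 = 0.01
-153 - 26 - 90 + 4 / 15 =-4031 / 15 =-268.73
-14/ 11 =-1.27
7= 7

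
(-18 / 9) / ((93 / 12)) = -8 / 31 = -0.26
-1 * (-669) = 669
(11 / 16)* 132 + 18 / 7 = 2613 / 28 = 93.32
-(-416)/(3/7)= 2912/3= 970.67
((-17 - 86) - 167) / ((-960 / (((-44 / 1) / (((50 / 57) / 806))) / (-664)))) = 2274129 / 132800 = 17.12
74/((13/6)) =444/13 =34.15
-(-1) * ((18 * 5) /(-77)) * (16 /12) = -120 /77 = -1.56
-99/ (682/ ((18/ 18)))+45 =2781/ 62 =44.85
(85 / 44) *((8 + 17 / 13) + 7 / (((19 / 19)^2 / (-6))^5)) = -60137075 / 572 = -105134.75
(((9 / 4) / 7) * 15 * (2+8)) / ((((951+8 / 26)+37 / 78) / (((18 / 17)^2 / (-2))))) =-0.03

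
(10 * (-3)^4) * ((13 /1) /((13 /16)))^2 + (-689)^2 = 682081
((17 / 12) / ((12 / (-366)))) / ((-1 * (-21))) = -1037 / 504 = -2.06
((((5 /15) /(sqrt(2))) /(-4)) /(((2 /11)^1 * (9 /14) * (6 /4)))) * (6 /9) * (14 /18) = -539 * sqrt(2) /4374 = -0.17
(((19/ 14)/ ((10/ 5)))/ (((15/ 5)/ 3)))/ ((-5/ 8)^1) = -1.09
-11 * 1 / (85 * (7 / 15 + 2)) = -33 / 629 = -0.05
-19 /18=-1.06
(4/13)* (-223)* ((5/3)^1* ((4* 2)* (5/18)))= -89200/351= -254.13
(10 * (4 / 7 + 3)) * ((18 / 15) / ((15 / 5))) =100 / 7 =14.29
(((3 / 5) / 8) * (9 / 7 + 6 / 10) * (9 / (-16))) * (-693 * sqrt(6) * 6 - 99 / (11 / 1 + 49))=810.38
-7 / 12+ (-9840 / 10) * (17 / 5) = -200771 / 60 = -3346.18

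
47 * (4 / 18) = 94 / 9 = 10.44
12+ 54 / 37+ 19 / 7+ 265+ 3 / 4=292073 / 1036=281.92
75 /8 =9.38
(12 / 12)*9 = 9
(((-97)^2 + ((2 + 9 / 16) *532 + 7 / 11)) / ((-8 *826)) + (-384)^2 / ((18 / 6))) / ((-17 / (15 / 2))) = -214358524455 / 9885568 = -21683.99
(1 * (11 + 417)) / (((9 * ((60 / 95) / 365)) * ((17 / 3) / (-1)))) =-742045 / 153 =-4849.97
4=4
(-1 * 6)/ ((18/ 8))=-8/ 3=-2.67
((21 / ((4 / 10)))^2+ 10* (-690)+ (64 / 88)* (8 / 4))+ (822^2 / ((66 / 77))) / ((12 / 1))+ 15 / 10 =2708231 / 44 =61550.70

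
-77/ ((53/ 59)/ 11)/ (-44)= 4543/ 212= 21.43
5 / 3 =1.67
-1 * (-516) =516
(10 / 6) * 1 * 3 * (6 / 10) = 3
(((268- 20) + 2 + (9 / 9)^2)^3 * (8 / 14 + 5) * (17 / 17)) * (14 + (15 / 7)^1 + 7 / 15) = 1463338884.38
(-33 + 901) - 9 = 859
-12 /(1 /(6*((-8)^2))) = -4608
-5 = -5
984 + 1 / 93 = 91513 / 93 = 984.01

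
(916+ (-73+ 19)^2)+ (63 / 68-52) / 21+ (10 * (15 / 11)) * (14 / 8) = 60529703 / 15708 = 3853.43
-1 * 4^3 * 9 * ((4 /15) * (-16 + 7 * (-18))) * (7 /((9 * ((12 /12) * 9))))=254464 /135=1884.92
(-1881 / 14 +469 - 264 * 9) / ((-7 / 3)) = 85737 / 98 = 874.87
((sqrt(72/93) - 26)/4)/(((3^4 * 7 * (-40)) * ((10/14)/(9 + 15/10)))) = 91/21600 - 7 * sqrt(186)/669600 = 0.00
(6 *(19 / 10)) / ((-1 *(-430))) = 57 / 2150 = 0.03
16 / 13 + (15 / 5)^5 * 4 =12652 / 13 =973.23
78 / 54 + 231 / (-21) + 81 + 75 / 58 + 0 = 72.74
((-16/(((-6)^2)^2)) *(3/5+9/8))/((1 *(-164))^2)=-23/29047680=-0.00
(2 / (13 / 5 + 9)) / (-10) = -1 / 58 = -0.02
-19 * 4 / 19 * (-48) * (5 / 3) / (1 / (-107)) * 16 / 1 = -547840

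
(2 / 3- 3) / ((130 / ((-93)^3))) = 1876833 / 130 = 14437.18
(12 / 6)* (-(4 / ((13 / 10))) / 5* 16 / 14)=-128 / 91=-1.41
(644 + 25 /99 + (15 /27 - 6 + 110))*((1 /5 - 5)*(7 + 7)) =-8302784 /165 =-50319.90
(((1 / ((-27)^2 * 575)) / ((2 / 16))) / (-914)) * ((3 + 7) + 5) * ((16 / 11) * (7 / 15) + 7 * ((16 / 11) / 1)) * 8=-57344 / 2107192725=-0.00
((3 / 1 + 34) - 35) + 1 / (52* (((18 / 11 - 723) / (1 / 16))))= 2.00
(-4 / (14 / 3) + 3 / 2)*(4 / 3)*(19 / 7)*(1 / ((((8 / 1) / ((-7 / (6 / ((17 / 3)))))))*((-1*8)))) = 323 / 1344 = 0.24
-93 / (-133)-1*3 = -306 / 133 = -2.30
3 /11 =0.27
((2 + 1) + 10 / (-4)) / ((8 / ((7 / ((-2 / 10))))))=-35 / 16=-2.19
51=51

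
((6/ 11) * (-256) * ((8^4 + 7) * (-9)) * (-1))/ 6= -859392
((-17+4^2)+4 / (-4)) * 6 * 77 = -924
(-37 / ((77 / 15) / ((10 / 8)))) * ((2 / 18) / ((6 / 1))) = -925 / 5544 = -0.17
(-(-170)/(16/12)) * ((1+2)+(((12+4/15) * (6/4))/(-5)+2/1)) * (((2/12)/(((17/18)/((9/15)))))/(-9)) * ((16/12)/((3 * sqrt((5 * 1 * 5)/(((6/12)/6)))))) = -11 * sqrt(3)/375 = -0.05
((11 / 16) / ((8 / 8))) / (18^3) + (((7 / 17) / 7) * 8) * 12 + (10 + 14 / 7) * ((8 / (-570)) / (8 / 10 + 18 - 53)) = 3236708275 / 572655744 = 5.65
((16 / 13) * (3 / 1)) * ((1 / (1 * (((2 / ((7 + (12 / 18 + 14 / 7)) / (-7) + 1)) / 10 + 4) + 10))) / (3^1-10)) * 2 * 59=-226560 / 49049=-4.62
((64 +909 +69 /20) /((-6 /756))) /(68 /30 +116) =-3690981 /3548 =-1040.30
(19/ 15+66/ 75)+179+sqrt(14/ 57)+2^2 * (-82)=-11014/ 75+sqrt(798)/ 57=-146.36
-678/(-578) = 339/289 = 1.17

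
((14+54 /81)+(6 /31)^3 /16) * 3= 2621689 /59582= 44.00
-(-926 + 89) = 837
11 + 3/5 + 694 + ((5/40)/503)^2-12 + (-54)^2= 292243611653/80962880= 3609.60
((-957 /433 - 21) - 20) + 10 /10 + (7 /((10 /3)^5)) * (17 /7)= -1825911277 /43300000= -42.17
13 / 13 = 1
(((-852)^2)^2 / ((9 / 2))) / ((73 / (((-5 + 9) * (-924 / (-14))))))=423474176392.77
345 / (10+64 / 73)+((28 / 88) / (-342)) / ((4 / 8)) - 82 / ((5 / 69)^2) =-290943298739 / 18668925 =-15584.36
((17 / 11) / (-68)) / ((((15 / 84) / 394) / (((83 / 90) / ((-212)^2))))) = -114457 / 111236400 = -0.00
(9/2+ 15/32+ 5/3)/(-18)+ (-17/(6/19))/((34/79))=-216781/1728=-125.45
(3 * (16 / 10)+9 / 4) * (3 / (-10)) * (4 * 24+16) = -5922 / 25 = -236.88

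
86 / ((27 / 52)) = 4472 / 27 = 165.63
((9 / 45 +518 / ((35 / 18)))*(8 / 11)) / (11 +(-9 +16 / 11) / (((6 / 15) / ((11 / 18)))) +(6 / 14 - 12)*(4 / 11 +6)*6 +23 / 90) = -383904 / 875339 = -0.44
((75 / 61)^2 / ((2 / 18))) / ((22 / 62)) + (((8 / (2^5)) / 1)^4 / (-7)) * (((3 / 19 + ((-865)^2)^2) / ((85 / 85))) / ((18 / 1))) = -217690476965294209 / 12542568192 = -17356132.62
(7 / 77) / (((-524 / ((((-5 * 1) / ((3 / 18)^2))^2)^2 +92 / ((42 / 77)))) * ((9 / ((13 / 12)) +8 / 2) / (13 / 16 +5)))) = -634580021959 / 7377920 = -86010.69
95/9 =10.56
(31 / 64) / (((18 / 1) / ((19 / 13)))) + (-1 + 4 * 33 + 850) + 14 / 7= 14721997 / 14976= 983.04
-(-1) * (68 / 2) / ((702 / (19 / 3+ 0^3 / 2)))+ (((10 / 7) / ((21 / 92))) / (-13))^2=17699399 / 32867289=0.54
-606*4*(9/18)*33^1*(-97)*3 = 11638836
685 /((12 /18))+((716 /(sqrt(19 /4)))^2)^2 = 8410118320607 /722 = 11648363324.94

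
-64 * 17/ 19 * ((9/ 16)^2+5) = -23137/ 76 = -304.43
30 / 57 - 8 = -142 / 19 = -7.47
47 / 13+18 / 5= 469 / 65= 7.22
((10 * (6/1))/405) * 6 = 8/9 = 0.89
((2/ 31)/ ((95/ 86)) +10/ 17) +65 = 3286599/ 50065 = 65.65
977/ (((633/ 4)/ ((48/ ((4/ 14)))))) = 218848/ 211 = 1037.19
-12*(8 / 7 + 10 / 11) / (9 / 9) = -1896 / 77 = -24.62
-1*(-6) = 6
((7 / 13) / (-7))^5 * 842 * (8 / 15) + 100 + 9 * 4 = 757430984 / 5569395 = 136.00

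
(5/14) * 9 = 45/14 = 3.21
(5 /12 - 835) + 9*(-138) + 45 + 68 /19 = -462385 /228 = -2028.00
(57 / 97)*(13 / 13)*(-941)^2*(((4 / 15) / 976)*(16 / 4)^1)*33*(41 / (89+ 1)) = 7587686689 / 887550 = 8549.02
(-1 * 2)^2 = 4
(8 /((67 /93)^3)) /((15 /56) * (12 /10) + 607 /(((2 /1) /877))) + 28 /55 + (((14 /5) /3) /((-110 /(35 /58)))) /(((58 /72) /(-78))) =20838771210276208 /20736236319553315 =1.00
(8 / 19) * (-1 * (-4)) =1.68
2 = 2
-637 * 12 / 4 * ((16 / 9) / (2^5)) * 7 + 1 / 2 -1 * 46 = -2366 / 3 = -788.67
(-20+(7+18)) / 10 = 1 / 2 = 0.50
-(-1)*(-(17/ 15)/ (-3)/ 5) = 17/ 225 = 0.08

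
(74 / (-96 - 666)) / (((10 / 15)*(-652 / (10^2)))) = 925 / 41402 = 0.02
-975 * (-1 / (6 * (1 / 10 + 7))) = 1625 / 71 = 22.89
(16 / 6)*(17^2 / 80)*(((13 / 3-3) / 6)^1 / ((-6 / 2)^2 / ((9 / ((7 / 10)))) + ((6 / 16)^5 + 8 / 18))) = 557056 / 299733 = 1.86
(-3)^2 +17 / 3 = 44 / 3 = 14.67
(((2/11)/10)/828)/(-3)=-1/136620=-0.00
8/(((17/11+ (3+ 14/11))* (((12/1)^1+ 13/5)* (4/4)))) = 55/584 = 0.09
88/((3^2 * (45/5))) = 88/81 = 1.09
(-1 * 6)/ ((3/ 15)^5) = -18750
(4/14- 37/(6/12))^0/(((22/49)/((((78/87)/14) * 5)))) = 455/638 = 0.71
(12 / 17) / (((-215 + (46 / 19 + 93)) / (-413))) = 23541 / 9656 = 2.44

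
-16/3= -5.33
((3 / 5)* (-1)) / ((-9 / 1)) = 1 / 15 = 0.07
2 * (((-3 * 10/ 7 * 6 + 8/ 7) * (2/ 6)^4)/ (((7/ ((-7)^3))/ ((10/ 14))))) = 1720/ 81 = 21.23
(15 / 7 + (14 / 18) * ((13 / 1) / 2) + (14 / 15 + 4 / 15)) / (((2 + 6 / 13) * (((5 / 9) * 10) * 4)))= 68783 / 448000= 0.15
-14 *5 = -70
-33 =-33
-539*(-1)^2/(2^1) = -539/2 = -269.50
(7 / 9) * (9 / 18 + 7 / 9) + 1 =323 / 162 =1.99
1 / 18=0.06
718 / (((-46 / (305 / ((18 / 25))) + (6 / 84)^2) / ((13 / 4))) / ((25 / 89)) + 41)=43592696875 / 2482394059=17.56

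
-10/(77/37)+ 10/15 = -956/231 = -4.14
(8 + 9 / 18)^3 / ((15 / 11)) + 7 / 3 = 54323 / 120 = 452.69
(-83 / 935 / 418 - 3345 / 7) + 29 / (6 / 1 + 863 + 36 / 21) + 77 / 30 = -2377441115803 / 5002428585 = -475.26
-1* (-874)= 874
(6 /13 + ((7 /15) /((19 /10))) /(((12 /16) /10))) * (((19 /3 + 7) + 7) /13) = 506666 /86697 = 5.84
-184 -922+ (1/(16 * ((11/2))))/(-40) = -3893121/3520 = -1106.00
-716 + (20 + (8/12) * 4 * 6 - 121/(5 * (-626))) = -2128279/3130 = -679.96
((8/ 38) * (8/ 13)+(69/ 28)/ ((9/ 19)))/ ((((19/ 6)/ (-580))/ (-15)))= 481227450/ 32851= 14648.79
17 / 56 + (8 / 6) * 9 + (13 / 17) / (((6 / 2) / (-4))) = 32227 / 2856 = 11.28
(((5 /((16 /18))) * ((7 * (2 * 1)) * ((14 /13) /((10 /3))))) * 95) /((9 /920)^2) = 984998000 /39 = 25256358.97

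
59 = 59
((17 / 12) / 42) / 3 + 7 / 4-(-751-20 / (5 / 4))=1162367 / 1512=768.76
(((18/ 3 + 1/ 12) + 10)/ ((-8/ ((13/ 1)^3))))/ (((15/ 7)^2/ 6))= -20777029/ 3600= -5771.40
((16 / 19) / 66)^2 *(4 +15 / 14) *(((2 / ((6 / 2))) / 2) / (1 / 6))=4544 / 2751903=0.00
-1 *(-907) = 907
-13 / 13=-1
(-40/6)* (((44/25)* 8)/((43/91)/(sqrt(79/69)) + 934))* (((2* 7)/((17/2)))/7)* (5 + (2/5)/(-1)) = -79149328434176/727635226460325 + 506874368* sqrt(5451)/727635226460325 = -0.11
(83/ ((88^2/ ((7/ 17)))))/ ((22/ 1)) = 0.00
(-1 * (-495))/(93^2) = 55/961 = 0.06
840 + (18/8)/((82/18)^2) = 5648889/6724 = 840.11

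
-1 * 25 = -25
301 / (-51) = -301 / 51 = -5.90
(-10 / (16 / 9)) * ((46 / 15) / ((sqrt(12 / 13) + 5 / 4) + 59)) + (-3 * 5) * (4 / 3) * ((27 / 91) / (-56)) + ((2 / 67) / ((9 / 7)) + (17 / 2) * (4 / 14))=552 * sqrt(39) / 754861 + 1317171813409 / 579900827142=2.28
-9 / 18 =-1 / 2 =-0.50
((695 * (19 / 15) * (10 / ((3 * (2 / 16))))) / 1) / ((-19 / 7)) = -77840 / 9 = -8648.89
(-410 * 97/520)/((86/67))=-266459/4472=-59.58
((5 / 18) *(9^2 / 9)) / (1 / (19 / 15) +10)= 19 / 82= 0.23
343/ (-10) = -343/ 10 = -34.30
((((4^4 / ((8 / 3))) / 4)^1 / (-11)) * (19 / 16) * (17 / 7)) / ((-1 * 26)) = 969 / 4004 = 0.24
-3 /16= -0.19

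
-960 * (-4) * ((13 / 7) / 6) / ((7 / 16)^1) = 133120 / 49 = 2716.73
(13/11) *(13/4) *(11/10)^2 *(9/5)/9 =1859/2000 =0.93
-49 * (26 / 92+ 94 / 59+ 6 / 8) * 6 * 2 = -1543.99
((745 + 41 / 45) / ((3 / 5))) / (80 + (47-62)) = 2582 / 135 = 19.13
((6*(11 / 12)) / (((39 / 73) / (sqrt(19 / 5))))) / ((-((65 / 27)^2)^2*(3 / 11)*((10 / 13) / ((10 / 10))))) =-521579817*sqrt(95) / 1785062500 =-2.85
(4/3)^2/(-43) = -16/387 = -0.04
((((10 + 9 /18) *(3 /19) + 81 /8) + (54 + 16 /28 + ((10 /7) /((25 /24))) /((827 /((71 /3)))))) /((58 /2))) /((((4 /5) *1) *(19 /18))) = 90654147 /33437264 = 2.71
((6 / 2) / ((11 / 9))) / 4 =27 / 44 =0.61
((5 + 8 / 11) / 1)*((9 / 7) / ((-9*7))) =-9 / 77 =-0.12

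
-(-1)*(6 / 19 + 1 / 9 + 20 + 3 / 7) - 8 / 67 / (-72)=1672721 / 80199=20.86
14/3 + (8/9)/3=134/27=4.96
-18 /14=-9 /7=-1.29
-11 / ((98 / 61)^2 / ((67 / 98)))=-2742377 / 941192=-2.91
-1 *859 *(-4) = 3436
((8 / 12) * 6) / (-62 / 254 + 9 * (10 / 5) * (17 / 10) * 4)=2540 / 77569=0.03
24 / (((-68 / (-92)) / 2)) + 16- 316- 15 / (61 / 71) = -252.52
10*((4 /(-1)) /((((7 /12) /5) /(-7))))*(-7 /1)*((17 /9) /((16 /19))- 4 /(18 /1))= -33950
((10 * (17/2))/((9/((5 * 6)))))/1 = 850/3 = 283.33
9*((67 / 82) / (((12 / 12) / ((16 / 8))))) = 603 / 41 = 14.71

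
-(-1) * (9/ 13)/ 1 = 9/ 13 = 0.69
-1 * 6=-6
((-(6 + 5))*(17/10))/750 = -187/7500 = -0.02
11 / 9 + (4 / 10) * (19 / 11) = 947 / 495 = 1.91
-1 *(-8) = 8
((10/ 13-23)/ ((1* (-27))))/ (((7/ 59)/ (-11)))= -76.34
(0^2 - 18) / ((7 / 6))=-108 / 7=-15.43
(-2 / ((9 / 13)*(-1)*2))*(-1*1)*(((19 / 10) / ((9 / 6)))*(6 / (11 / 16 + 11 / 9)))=-7904 / 1375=-5.75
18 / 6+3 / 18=19 / 6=3.17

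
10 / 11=0.91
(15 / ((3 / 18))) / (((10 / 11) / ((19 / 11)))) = 171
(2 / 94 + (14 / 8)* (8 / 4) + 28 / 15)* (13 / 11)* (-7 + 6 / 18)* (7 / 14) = -98761 / 4653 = -21.23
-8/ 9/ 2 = -4/ 9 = -0.44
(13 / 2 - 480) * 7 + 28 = -6573 / 2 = -3286.50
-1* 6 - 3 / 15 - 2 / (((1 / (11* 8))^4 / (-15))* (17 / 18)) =161917746673 / 85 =1904914666.74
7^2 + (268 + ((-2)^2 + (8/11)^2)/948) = 9090746/28677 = 317.00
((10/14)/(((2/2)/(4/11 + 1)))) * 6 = 450/77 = 5.84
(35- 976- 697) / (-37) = 1638 / 37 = 44.27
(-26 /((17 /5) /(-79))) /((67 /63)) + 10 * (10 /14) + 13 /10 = 45963849 /79730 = 576.49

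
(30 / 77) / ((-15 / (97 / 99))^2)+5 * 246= 13923809468 / 11320155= 1230.00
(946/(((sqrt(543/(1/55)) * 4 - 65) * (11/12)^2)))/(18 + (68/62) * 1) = 311922/38552261 + 95976 * sqrt(29865)/192761305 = 0.09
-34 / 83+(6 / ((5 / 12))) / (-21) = -3182 / 2905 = -1.10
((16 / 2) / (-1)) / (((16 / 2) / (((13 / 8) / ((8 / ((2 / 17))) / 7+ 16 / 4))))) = -91 / 768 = -0.12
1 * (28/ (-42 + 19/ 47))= -1316/ 1955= -0.67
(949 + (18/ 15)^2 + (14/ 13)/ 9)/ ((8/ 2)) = 2780387/ 11700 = 237.64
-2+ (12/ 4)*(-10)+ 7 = -25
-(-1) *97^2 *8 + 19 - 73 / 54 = 4065641 / 54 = 75289.65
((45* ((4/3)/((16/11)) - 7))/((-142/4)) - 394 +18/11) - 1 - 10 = -618009/1562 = -395.65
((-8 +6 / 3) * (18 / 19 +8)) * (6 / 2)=-3060 / 19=-161.05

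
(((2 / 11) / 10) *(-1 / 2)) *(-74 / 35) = 37 / 1925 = 0.02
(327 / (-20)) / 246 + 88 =144211 / 1640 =87.93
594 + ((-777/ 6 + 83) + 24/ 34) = 18639/ 34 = 548.21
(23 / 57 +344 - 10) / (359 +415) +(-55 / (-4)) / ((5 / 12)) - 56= -995653 / 44118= -22.57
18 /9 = 2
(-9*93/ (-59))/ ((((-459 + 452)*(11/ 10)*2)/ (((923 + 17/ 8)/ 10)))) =-6194637/ 72688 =-85.22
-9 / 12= -3 / 4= -0.75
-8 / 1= -8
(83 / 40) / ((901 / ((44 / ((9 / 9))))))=913 / 9010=0.10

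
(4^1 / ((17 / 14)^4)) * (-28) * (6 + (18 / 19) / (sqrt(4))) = -529218816 / 1586899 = -333.49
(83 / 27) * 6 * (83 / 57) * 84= 385784 / 171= 2256.05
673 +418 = 1091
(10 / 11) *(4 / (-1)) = -40 / 11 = -3.64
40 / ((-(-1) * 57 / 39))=27.37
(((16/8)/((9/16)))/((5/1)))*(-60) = -128/3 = -42.67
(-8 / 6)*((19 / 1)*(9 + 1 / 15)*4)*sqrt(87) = -41344*sqrt(87) / 45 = -8569.58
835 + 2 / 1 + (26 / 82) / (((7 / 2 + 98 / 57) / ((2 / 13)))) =20418843 / 24395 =837.01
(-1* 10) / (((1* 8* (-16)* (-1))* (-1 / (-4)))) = -5 / 16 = -0.31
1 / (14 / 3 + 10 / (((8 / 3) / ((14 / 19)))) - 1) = 114 / 733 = 0.16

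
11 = 11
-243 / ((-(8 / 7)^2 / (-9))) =-107163 / 64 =-1674.42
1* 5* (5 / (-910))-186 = -33857 / 182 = -186.03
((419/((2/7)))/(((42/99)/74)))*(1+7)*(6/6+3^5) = 499320624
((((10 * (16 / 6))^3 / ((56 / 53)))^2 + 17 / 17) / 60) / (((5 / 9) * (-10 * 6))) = -11505664035721 / 71442000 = -161049.02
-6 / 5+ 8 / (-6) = -38 / 15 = -2.53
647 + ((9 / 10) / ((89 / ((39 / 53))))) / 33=335709007 / 518870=647.00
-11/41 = -0.27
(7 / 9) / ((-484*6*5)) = -7 / 130680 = -0.00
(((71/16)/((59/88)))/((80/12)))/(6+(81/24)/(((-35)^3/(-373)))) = 6697075/40672063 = 0.16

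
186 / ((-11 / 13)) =-2418 / 11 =-219.82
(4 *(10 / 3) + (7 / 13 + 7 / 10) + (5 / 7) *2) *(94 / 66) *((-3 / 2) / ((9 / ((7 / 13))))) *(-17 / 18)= 3172829 / 1642680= 1.93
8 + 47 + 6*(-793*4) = -18977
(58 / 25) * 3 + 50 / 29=6296 / 725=8.68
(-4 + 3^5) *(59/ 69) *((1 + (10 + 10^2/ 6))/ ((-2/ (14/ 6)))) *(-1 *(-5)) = -40963405/ 1242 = -32981.81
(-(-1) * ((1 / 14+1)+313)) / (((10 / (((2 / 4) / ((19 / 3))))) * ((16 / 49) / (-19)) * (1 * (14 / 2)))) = -20.61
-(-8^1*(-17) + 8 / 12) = -410 / 3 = -136.67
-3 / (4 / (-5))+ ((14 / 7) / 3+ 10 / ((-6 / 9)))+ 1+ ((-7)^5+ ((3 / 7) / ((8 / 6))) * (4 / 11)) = -15538415 / 924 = -16816.47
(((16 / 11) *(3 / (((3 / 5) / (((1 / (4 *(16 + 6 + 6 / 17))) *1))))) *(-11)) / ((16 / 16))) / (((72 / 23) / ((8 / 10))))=-0.23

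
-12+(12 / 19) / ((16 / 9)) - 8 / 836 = -9743 / 836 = -11.65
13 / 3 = 4.33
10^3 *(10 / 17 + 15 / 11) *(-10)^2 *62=2263000000 / 187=12101604.28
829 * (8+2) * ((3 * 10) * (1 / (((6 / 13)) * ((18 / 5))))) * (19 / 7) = 25595375 / 63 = 406275.79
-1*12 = -12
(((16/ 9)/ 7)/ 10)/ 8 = 0.00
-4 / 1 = -4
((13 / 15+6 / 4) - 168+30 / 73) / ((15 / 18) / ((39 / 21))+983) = -4703881 / 27998785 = -0.17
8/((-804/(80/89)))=-160/17889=-0.01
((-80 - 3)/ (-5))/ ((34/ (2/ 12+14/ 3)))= 2407/ 1020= 2.36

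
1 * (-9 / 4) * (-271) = 2439 / 4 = 609.75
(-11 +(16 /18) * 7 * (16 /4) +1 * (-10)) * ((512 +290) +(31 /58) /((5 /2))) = 814247 /261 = 3119.72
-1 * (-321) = 321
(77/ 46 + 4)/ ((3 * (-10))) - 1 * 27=-12507/ 460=-27.19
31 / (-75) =-31 / 75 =-0.41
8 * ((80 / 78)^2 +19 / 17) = 448792 / 25857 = 17.36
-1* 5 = -5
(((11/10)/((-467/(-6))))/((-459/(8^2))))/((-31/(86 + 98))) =129536/11074905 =0.01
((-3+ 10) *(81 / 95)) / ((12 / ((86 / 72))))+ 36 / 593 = 590199 / 901360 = 0.65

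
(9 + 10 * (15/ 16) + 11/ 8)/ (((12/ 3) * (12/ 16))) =79/ 12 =6.58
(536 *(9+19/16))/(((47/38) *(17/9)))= 1867491/799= 2337.29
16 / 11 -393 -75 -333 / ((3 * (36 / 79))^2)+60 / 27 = -9159479 / 14256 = -642.50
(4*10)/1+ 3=43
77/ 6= 12.83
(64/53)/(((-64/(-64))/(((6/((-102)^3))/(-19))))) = 16/44526519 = 0.00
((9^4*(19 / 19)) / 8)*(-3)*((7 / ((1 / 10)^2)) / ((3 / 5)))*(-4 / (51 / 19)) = 72717750 / 17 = 4277514.71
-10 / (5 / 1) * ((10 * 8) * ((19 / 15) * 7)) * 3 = -4256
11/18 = 0.61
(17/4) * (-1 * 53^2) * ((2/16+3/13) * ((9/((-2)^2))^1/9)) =-1766861/1664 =-1061.82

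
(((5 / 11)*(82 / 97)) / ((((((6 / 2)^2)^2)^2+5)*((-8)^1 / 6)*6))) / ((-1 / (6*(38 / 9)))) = 3895 / 21017766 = 0.00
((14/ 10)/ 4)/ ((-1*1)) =-7/ 20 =-0.35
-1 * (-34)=34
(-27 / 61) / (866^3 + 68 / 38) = -171 / 250908779846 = -0.00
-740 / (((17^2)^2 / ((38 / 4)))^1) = -7030 / 83521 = -0.08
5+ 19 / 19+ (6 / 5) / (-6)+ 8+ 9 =114 / 5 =22.80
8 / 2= 4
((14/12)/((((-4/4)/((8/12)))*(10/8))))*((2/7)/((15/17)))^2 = -4624/70875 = -0.07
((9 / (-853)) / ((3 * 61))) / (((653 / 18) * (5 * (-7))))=54 / 1189214215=0.00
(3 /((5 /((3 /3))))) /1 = 3 /5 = 0.60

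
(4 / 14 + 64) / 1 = 450 / 7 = 64.29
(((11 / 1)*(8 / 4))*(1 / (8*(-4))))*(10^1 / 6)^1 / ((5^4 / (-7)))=77 / 6000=0.01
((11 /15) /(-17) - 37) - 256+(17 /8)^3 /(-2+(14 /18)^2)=-4424825471 /14753280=-299.92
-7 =-7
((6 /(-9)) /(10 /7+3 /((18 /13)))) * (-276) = 7728 /151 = 51.18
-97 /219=-0.44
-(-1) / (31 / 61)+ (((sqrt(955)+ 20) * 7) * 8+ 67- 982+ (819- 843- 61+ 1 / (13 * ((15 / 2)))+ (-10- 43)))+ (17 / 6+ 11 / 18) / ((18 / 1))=22578953 / 326430+ 56 * sqrt(955)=1799.74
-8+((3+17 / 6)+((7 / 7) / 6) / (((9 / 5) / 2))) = -107 / 54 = -1.98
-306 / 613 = -0.50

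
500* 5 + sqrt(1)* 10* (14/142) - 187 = 2313.99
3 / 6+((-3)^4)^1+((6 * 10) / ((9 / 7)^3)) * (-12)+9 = -40219 / 162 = -248.27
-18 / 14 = -9 / 7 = -1.29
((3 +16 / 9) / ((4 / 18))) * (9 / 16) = 387 / 32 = 12.09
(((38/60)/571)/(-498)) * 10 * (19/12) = -361/10236888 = -0.00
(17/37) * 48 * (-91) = -2006.92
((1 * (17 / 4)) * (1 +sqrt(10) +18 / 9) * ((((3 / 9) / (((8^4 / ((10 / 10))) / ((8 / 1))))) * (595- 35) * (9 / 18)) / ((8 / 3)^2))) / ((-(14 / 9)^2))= -20655 * sqrt(10) / 458752- 61965 / 458752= -0.28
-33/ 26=-1.27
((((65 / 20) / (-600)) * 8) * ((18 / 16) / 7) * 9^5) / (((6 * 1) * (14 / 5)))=-767637 / 31360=-24.48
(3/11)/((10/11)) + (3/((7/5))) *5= 771/70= 11.01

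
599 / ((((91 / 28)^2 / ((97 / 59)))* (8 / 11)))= 1278266 / 9971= 128.20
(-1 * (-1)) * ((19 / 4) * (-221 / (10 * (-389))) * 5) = 4199 / 3112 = 1.35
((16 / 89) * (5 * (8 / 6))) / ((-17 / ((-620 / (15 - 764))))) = -198400 / 3399711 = -0.06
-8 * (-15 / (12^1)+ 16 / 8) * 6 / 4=-9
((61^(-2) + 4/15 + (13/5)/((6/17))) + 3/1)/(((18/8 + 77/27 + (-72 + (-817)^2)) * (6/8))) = 28488696/1341077926135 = 0.00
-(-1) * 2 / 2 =1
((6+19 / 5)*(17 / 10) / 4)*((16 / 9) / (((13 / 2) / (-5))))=-3332 / 585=-5.70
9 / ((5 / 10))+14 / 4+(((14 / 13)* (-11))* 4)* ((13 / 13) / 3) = 445 / 78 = 5.71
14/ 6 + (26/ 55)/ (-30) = 1912/ 825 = 2.32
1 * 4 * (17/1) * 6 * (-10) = -4080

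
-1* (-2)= 2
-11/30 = -0.37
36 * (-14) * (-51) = 25704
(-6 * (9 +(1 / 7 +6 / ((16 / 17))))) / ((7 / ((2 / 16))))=-1.66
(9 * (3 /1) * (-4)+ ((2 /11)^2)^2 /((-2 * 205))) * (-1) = 324151748 /3001405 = 108.00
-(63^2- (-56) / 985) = -3909521 / 985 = -3969.06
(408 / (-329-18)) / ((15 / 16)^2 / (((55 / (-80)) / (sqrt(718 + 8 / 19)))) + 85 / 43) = 87766035456 / 44189219914495 + 2987392320*sqrt(10374) / 8837843982899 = 0.04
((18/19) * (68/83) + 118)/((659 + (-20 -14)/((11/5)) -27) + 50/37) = 38117585/198295134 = 0.19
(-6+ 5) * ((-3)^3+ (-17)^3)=4940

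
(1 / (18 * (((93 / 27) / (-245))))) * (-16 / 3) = 1960 / 93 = 21.08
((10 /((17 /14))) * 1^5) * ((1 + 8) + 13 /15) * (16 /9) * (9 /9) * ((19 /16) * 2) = 157472 /459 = 343.08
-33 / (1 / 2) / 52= -33 / 26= -1.27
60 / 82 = 30 / 41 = 0.73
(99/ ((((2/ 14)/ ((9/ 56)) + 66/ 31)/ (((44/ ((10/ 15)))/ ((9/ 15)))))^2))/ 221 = 23311433475/ 39170261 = 595.13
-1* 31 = -31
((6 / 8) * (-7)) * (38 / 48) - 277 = -8997 / 32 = -281.16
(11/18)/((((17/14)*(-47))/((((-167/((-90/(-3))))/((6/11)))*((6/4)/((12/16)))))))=141449/647190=0.22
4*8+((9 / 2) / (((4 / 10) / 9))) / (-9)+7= 111 / 4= 27.75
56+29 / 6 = 365 / 6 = 60.83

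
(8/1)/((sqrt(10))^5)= sqrt(10)/125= 0.03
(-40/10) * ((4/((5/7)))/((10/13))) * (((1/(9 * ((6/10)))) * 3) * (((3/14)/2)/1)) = -26/15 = -1.73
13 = 13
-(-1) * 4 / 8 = 1 / 2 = 0.50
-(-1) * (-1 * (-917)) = 917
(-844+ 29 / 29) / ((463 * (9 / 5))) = -1405 / 1389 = -1.01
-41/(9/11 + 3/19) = -8569/204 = -42.00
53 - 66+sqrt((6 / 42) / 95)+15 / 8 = -89 / 8+sqrt(665) / 665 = -11.09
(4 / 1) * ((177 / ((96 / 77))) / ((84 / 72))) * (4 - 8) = -1947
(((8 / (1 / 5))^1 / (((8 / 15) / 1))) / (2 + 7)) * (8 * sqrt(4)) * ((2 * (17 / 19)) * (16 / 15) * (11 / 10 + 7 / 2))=200192 / 171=1170.71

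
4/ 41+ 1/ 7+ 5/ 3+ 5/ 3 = 3077/ 861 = 3.57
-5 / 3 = -1.67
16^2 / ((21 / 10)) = 2560 / 21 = 121.90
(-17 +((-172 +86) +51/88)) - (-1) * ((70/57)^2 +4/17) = -489340981/4860504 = -100.68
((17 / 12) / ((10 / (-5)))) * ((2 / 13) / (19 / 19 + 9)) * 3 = -17 / 520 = -0.03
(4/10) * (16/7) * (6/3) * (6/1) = 10.97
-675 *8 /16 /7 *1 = -48.21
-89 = -89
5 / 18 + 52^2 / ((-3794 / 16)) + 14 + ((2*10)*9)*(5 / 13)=32007389 / 443898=72.11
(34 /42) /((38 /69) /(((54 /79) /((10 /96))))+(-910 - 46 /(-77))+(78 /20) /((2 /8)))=-27870480 /30769160911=-0.00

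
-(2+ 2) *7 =-28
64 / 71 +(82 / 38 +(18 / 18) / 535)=2209294 / 721715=3.06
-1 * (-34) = 34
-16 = -16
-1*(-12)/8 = 1.50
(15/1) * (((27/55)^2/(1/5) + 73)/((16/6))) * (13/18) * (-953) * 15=-4171438245/968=-4309337.03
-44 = -44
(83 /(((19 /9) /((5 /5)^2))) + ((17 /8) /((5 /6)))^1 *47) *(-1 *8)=-120966 /95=-1273.33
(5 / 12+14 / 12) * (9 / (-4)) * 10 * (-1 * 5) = 1425 / 8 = 178.12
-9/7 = -1.29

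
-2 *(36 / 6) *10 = -120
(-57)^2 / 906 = 3.59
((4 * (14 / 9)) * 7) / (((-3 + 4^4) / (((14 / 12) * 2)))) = 2744 / 6831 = 0.40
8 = 8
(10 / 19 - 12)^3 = -10360232 / 6859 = -1510.46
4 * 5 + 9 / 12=83 / 4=20.75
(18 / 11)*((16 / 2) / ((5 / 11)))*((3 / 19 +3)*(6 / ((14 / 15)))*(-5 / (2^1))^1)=-194400 / 133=-1461.65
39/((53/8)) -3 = 153/53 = 2.89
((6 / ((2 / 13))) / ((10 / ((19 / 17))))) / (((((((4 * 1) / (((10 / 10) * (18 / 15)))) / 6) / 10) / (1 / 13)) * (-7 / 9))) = -4617 / 595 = -7.76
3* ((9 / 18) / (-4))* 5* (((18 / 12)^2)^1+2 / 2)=-195 / 32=-6.09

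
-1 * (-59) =59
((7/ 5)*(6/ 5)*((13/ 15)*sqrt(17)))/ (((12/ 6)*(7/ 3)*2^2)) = 39*sqrt(17)/ 500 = 0.32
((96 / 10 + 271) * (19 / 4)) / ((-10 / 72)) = -239913 / 25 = -9596.52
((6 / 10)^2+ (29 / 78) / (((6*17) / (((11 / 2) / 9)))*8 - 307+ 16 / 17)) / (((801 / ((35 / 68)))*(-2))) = -946712207 / 8176798253520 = -0.00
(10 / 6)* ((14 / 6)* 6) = 70 / 3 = 23.33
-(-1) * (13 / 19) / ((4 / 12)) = 2.05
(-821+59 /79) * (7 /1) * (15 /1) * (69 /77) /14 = -33534000 /6083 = -5512.74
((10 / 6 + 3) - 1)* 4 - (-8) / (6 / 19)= 40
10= 10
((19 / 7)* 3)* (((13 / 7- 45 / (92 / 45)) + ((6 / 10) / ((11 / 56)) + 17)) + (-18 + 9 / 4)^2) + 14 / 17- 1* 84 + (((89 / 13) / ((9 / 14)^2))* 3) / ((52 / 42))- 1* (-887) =73421008698187 / 25643938320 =2863.09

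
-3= -3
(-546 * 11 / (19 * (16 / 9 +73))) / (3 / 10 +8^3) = -540540 / 65507801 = -0.01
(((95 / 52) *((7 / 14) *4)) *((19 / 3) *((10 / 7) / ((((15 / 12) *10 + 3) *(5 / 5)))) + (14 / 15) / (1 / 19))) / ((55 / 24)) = 4531272 / 155155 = 29.20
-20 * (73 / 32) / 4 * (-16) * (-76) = -13870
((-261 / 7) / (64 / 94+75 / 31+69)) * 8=-4.14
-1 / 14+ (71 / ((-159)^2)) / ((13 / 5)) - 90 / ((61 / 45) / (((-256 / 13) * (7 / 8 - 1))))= -45889591063 / 280669662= -163.50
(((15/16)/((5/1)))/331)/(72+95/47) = 141/18424784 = 0.00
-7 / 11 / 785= -7 / 8635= -0.00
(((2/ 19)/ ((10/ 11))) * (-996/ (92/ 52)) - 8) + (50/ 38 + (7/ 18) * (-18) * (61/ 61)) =-172328/ 2185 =-78.87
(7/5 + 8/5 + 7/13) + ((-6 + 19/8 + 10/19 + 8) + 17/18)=166889/17784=9.38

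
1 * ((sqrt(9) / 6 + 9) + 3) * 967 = 24175 / 2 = 12087.50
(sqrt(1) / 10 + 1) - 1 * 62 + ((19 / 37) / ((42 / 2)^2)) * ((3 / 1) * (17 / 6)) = -4967719 / 81585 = -60.89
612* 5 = 3060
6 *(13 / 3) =26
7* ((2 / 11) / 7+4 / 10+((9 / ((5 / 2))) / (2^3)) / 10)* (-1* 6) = -19.78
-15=-15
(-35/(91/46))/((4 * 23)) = -5/26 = -0.19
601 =601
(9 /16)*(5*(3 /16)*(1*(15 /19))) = 2025 /4864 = 0.42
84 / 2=42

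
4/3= 1.33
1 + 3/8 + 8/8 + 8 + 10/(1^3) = 20.38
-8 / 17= -0.47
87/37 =2.35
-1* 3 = -3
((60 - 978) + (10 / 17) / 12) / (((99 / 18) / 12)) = -374524 / 187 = -2002.80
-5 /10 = -1 /2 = -0.50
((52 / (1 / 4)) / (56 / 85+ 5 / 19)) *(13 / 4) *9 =6598.83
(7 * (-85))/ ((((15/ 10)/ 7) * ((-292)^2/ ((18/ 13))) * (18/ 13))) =-4165/ 127896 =-0.03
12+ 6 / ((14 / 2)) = 90 / 7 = 12.86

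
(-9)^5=-59049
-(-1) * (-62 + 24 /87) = -1790 /29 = -61.72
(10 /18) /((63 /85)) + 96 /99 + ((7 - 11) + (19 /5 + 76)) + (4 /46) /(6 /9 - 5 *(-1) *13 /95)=55647244 /717255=77.58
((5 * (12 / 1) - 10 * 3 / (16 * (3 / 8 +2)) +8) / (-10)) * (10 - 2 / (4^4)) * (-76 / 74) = 1633283 / 23680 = 68.97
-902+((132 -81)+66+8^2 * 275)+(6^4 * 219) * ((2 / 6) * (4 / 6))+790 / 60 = 479401 / 6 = 79900.17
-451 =-451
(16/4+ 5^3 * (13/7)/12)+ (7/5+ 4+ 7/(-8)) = 27.87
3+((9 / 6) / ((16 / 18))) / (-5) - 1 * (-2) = 373 / 80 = 4.66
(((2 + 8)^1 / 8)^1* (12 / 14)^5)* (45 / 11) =437400 / 184877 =2.37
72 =72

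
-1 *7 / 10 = -7 / 10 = -0.70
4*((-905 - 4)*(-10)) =36360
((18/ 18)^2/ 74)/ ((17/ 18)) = 9/ 629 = 0.01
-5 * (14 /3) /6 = -3.89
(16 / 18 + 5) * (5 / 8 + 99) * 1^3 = 586.68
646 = 646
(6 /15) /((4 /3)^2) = 0.22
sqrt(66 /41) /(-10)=-sqrt(2706) /410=-0.13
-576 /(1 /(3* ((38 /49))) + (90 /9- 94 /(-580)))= -2380320 /43771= -54.38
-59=-59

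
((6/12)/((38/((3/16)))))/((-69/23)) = -1/1216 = -0.00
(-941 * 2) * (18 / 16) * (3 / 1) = -25407 / 4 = -6351.75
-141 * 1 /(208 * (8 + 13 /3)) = -423 /7696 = -0.05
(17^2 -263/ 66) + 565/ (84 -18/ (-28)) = 1520873/ 5214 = 291.69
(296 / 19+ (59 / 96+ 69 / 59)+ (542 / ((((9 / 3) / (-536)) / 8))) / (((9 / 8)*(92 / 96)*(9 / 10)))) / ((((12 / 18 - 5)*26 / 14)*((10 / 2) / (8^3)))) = 5975829611691632 / 588239145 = 10158843.84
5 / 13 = 0.38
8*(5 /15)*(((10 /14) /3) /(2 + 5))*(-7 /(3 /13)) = -520 /189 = -2.75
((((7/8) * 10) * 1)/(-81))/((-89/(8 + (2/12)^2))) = 10115/1038096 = 0.01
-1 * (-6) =6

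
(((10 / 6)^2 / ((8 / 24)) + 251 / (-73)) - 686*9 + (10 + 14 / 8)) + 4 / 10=-26967463 / 4380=-6156.96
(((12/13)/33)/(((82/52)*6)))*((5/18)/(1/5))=0.00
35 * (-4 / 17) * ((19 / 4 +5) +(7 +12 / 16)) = -2450 / 17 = -144.12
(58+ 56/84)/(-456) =-22/171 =-0.13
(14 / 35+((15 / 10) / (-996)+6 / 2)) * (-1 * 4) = -13.59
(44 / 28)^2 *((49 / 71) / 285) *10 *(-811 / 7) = -196262 / 28329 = -6.93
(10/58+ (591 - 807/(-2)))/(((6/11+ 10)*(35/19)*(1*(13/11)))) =132631609/3061240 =43.33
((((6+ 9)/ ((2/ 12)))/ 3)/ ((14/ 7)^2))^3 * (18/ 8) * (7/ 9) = 23625/ 32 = 738.28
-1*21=-21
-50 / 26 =-25 / 13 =-1.92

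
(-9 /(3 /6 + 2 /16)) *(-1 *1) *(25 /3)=120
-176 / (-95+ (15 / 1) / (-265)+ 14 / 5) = 2915 / 1528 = 1.91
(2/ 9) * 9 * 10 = 20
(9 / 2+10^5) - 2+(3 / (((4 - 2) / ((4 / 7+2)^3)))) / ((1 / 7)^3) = 217501 / 2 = 108750.50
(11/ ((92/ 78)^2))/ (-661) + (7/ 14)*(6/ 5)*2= 8308401/ 6993380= 1.19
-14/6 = -7/3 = -2.33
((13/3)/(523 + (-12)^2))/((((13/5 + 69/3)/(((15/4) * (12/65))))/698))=5235/42688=0.12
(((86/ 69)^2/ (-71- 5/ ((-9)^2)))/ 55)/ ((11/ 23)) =-16641/ 20023685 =-0.00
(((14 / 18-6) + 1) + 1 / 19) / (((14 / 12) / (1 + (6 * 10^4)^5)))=-1108857600000000000000001426 / 399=-2779091729323308270676695.00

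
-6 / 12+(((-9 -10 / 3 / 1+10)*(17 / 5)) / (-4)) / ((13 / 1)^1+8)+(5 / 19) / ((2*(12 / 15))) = -1649 / 6840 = -0.24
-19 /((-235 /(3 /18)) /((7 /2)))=133 /2820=0.05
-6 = -6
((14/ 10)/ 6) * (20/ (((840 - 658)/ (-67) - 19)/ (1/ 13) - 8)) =-938/ 58353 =-0.02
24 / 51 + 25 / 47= 801 / 799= 1.00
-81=-81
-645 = -645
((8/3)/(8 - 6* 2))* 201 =-134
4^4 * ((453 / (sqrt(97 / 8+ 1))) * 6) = 463872 * sqrt(210) / 35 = 192061.25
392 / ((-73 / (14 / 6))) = -12.53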